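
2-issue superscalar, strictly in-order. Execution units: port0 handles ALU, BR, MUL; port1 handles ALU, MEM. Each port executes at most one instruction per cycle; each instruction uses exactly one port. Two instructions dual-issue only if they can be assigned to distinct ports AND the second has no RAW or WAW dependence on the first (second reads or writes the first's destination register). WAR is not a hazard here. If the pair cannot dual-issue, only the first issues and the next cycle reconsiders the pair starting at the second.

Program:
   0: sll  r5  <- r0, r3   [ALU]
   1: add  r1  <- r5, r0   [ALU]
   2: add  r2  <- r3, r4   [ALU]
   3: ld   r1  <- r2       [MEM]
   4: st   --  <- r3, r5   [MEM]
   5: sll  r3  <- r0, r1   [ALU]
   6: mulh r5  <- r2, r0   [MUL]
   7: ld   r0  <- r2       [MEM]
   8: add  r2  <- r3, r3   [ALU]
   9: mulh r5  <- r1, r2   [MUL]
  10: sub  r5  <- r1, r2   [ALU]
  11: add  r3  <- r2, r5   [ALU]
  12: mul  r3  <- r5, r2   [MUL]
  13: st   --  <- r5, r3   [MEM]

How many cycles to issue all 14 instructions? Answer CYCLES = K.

t=0 i0:sll ; RAW r5
t=1 i1&i2:add/add ; 2-wide
t=2 i3:ld ; no-port MEM/MEM
t=3 i4&i5:st/sll ; 2-wide
t=4 i6&i7:mulh/ld ; 2-wide
t=5 i8:add ; RAW r2
t=6 i9:mulh ; WAW r5
t=7 i10:sub ; RAW r5
t=8 i11:add ; WAW r3
t=9 i12:mul ; RAW r3
t=10 i13:st ; tail

CYCLES = 11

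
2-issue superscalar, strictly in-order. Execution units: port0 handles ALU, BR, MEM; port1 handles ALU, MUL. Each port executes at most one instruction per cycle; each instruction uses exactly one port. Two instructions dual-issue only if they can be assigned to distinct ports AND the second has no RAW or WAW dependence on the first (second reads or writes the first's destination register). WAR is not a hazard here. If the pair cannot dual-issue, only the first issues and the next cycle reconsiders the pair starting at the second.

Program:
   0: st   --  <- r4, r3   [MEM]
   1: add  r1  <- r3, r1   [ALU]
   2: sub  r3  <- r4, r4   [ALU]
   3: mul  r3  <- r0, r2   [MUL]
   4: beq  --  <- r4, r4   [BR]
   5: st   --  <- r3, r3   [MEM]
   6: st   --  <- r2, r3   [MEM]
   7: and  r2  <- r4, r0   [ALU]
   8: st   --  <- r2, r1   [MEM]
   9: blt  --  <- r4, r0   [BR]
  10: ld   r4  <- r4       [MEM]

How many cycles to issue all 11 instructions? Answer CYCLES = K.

CYCLES = 8

c0: i0,i1 st;add  2-wide
c1: i2 sub  WAW r3
c2: i3,i4 mul;beq  2-wide
c3: i5 st  no-port MEM/MEM
c4: i6,i7 st;and  2-wide
c5: i8 st  no-port MEM/BR
c6: i9 blt  no-port BR/MEM
c7: i10 ld  tail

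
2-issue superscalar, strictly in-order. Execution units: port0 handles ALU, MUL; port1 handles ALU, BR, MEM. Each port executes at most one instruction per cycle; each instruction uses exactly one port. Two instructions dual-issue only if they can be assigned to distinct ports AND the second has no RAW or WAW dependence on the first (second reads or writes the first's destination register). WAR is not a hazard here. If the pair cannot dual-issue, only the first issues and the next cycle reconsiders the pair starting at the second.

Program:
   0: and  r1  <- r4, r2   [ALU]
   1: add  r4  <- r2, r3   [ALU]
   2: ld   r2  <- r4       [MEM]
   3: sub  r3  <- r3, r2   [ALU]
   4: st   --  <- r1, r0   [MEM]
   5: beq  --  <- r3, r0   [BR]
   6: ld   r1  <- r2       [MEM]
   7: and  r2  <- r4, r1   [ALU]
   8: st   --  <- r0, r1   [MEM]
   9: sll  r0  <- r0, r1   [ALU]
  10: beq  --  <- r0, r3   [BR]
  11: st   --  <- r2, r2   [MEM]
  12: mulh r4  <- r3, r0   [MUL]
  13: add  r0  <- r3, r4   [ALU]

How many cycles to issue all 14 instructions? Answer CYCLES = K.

CYCLES = 10

  cy0 -> i0&i1 (and.ALU add.ALU) dual
  cy1 -> i2 (ld.MEM) RAW r2
  cy2 -> i3&i4 (sub.ALU st.MEM) dual
  cy3 -> i5 (beq.BR) no-port BR/MEM
  cy4 -> i6 (ld.MEM) RAW r1
  cy5 -> i7&i8 (and.ALU st.MEM) dual
  cy6 -> i9 (sll.ALU) RAW r0
  cy7 -> i10 (beq.BR) no-port BR/MEM
  cy8 -> i11&i12 (st.MEM mulh.MUL) dual
  cy9 -> i13 (add.ALU) tail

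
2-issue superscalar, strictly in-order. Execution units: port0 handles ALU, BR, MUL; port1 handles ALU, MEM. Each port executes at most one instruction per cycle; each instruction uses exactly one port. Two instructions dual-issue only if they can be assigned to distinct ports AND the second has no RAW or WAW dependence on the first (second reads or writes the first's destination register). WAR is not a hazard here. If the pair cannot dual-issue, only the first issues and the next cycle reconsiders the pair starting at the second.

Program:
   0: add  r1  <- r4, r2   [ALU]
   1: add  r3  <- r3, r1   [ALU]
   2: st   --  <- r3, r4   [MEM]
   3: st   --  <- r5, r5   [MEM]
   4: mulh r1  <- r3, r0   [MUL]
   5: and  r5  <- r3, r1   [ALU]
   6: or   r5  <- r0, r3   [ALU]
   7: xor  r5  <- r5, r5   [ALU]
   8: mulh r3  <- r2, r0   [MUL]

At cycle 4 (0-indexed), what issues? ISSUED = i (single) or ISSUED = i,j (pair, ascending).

t=0 i0:add.ALU ; RAW r1
t=1 i1:add.ALU ; RAW r3
t=2 i2:st.MEM ; no-port MEM/MEM
t=3 i3,i4:st.MEM;mulh.MUL ; dual
t=4 i5:and.ALU ; WAW r5
t=5 i6:or.ALU ; RAW+WAW r5
t=6 i7,i8:xor.ALU;mulh.MUL ; dual

ISSUED = 5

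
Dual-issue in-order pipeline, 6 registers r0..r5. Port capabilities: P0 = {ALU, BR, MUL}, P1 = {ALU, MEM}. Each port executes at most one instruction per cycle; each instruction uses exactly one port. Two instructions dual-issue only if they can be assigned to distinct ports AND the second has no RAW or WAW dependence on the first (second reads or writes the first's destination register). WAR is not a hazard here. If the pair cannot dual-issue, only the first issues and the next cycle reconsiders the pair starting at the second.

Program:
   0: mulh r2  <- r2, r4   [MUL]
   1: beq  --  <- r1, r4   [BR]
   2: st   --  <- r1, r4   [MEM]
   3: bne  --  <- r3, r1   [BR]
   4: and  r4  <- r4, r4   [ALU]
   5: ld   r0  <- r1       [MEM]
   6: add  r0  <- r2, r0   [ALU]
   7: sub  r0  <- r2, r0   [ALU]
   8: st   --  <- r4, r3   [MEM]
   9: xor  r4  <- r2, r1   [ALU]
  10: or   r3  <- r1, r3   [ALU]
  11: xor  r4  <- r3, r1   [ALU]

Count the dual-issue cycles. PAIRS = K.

t=0 i0:mulh ; no-port MUL/BR
t=1 i1/i2:beq st ; dual
t=2 i3/i4:bne and ; dual
t=3 i5:ld ; RAW+WAW r0
t=4 i6:add ; RAW+WAW r0
t=5 i7/i8:sub st ; dual
t=6 i9/i10:xor or ; dual
t=7 i11:xor ; tail

PAIRS = 4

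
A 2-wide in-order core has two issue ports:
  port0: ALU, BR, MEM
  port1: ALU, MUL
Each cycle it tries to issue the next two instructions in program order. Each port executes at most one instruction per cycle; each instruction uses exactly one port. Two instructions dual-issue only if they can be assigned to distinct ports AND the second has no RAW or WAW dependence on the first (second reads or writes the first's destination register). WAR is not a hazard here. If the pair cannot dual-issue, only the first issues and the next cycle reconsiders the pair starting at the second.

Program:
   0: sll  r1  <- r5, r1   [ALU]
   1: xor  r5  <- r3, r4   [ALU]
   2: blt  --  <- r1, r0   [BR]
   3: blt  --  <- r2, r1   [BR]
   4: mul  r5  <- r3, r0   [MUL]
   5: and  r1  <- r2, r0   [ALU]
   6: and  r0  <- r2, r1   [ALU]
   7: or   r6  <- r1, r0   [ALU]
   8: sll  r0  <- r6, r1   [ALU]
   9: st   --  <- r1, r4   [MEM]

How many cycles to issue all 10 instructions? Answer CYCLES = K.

CYCLES = 7

t=0 i0+i1:sll.ALU/xor.ALU ; dual
t=1 i2:blt.BR ; no-port BR/BR
t=2 i3+i4:blt.BR/mul.MUL ; dual
t=3 i5:and.ALU ; RAW r1
t=4 i6:and.ALU ; RAW r0
t=5 i7:or.ALU ; RAW r6
t=6 i8+i9:sll.ALU/st.MEM ; dual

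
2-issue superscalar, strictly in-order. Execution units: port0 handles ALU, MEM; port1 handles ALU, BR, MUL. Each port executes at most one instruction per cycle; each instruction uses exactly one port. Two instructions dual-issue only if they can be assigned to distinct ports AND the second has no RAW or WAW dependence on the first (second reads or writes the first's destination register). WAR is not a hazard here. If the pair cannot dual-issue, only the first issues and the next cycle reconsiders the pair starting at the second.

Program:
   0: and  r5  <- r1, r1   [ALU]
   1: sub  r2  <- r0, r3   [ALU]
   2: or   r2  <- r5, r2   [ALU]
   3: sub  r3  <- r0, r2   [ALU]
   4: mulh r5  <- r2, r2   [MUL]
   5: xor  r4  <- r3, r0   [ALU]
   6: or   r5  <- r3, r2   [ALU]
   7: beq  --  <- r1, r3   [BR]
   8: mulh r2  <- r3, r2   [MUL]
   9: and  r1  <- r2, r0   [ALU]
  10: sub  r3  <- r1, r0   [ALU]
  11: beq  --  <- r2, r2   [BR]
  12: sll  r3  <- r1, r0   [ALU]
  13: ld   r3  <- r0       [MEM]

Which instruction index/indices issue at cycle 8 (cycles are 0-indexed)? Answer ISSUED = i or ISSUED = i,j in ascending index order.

0. and.ALU sub.ALU @i0/i1  | dual
1. or.ALU @i2  | RAW r2
2. sub.ALU mulh.MUL @i3/i4  | dual
3. xor.ALU or.ALU @i5/i6  | dual
4. beq.BR @i7  | no-port BR/MUL
5. mulh.MUL @i8  | RAW r2
6. and.ALU @i9  | RAW r1
7. sub.ALU beq.BR @i10/i11  | dual
8. sll.ALU @i12  | WAW r3
9. ld.MEM @i13  | tail

ISSUED = 12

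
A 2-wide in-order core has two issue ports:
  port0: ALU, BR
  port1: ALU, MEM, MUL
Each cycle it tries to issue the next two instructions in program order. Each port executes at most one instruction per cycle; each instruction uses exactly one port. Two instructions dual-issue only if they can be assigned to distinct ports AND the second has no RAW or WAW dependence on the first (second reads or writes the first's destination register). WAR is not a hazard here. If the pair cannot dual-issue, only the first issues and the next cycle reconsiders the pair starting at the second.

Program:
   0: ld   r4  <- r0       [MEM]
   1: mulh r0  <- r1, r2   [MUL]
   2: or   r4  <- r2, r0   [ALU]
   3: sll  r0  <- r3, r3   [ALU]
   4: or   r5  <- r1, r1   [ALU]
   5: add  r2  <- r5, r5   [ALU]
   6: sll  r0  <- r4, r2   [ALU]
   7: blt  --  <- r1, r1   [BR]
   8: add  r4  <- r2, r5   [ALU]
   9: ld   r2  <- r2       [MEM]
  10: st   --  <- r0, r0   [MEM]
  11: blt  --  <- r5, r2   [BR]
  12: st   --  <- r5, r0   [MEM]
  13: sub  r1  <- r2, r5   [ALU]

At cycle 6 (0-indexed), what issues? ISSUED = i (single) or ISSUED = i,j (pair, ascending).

ISSUED = 8,9

c0: i0 ld  no-port MEM/MUL
c1: i1 mulh  RAW r0
c2: i2+i3 or;sll  2-wide
c3: i4 or  RAW r5
c4: i5 add  RAW r2
c5: i6+i7 sll;blt  2-wide
c6: i8+i9 add;ld  2-wide
c7: i10+i11 st;blt  2-wide
c8: i12+i13 st;sub  2-wide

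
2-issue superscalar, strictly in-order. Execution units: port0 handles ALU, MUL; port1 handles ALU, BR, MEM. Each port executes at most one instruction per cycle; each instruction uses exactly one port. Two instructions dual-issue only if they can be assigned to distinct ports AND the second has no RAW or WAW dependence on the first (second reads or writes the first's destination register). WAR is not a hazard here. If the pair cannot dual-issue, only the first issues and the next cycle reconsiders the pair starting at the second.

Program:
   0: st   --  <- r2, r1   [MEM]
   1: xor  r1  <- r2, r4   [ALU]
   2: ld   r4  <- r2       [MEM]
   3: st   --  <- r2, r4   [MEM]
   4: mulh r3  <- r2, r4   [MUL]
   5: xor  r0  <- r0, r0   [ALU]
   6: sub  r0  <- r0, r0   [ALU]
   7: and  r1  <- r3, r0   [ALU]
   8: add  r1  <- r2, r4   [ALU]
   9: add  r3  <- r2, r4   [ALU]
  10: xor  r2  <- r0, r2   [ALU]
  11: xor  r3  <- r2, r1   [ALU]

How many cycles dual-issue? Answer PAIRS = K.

#0 head=0: st.MEM;xor.ALU i0+i1 pair
#1 head=2: ld.MEM i2 no-port MEM/MEM
#2 head=3: st.MEM;mulh.MUL i3+i4 pair
#3 head=5: xor.ALU i5 RAW+WAW r0
#4 head=6: sub.ALU i6 RAW r0
#5 head=7: and.ALU i7 WAW r1
#6 head=8: add.ALU;add.ALU i8+i9 pair
#7 head=10: xor.ALU i10 RAW r2
#8 head=11: xor.ALU i11 tail

PAIRS = 3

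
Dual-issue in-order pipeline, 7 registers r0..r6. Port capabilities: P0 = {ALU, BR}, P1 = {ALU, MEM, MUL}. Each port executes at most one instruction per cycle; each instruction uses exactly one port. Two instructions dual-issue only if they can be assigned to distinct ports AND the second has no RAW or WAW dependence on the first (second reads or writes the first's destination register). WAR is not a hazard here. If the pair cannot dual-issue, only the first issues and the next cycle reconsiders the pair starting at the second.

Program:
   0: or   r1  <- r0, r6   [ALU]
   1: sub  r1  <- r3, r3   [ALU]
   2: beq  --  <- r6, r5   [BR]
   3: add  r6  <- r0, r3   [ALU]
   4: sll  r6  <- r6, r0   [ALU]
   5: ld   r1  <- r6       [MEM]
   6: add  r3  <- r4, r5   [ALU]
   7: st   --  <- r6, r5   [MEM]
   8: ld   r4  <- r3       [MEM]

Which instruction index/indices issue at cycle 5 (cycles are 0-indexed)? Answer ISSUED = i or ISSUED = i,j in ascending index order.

ISSUED = 7

t=0 i0:or ; WAW r1
t=1 i1&i2:sub/beq ; pair
t=2 i3:add ; RAW+WAW r6
t=3 i4:sll ; RAW r6
t=4 i5&i6:ld/add ; pair
t=5 i7:st ; no-port MEM/MEM
t=6 i8:ld ; tail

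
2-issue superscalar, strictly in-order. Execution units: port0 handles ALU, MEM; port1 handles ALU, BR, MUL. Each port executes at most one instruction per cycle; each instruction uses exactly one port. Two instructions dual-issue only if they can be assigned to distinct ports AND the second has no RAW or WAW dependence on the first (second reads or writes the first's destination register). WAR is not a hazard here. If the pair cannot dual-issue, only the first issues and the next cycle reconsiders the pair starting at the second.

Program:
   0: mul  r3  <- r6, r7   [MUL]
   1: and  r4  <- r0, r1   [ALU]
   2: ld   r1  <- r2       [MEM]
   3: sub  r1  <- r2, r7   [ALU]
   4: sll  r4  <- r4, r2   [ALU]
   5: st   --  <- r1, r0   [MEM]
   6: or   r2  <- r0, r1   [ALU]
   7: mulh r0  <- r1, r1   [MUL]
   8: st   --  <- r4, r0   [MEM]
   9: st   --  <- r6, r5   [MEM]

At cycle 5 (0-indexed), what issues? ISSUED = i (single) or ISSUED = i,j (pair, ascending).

c0: i0+i1 mul and  pair
c1: i2 ld  WAW r1
c2: i3+i4 sub sll  pair
c3: i5+i6 st or  pair
c4: i7 mulh  RAW r0
c5: i8 st  no-port MEM/MEM
c6: i9 st  tail

ISSUED = 8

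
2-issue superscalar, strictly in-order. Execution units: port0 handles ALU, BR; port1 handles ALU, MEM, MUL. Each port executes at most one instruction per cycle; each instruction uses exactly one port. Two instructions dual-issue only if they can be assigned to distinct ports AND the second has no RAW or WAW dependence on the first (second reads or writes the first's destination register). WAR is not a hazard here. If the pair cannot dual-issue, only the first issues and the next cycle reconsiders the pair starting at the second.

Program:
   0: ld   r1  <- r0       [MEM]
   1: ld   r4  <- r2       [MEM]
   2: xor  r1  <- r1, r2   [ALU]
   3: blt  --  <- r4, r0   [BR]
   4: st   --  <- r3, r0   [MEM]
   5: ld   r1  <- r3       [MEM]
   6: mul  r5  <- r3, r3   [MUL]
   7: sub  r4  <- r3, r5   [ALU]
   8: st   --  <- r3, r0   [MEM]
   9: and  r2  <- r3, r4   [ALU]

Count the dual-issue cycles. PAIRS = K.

PAIRS = 3

  cy0 -> i0 (ld.MEM) no-port MEM/MEM
  cy1 -> i1+i2 (ld.MEM;xor.ALU) dual
  cy2 -> i3+i4 (blt.BR;st.MEM) dual
  cy3 -> i5 (ld.MEM) no-port MEM/MUL
  cy4 -> i6 (mul.MUL) RAW r5
  cy5 -> i7+i8 (sub.ALU;st.MEM) dual
  cy6 -> i9 (and.ALU) tail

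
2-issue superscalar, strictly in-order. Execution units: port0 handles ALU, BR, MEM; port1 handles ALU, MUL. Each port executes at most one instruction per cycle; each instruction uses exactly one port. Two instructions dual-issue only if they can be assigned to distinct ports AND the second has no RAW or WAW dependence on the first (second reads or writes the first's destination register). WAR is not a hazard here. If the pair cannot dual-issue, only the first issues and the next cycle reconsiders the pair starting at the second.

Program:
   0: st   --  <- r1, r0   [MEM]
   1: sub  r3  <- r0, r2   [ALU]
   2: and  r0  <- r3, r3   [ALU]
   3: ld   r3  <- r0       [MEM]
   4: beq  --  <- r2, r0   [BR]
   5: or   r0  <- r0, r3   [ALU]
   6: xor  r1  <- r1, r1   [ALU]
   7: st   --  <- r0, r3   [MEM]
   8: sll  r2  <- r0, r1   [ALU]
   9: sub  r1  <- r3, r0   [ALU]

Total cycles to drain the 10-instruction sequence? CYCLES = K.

0. st sub @i0,i1  | dual
1. and @i2  | RAW r0
2. ld @i3  | no-port MEM/BR
3. beq or @i4,i5  | dual
4. xor st @i6,i7  | dual
5. sll sub @i8,i9  | dual

CYCLES = 6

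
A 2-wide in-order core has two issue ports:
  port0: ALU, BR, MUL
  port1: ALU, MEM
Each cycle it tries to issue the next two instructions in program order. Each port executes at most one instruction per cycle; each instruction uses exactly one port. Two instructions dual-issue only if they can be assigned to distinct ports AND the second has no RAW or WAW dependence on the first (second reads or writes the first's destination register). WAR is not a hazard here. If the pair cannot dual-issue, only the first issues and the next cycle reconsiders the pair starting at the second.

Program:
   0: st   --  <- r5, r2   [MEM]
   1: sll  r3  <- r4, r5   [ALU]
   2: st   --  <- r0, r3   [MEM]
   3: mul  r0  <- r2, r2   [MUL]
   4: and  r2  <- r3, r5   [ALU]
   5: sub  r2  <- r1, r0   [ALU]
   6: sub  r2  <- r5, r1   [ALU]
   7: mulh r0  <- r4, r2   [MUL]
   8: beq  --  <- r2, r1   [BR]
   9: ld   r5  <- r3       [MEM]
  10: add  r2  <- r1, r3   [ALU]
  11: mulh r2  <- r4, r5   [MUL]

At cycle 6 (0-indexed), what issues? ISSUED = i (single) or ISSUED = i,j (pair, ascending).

ISSUED = 8,9

t=0 i0+i1:st/sll ; pair
t=1 i2+i3:st/mul ; pair
t=2 i4:and ; WAW r2
t=3 i5:sub ; WAW r2
t=4 i6:sub ; RAW r2
t=5 i7:mulh ; no-port MUL/BR
t=6 i8+i9:beq/ld ; pair
t=7 i10:add ; WAW r2
t=8 i11:mulh ; tail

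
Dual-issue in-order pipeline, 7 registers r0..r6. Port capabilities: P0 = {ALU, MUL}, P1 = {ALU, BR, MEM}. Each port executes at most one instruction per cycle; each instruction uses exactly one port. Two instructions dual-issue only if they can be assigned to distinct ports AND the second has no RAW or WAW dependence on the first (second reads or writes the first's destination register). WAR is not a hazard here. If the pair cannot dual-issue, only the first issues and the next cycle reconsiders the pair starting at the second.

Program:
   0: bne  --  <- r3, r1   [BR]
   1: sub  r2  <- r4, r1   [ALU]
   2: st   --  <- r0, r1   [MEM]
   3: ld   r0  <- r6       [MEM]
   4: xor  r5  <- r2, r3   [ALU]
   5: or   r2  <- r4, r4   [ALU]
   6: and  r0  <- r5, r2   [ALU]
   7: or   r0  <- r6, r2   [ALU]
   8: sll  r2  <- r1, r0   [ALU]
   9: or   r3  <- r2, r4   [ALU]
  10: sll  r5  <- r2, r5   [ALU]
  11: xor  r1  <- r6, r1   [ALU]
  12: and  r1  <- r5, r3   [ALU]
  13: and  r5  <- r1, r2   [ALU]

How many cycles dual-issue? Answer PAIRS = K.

c0: i0&i1 bne.BR+sub.ALU  pair
c1: i2 st.MEM  no-port MEM/MEM
c2: i3&i4 ld.MEM+xor.ALU  pair
c3: i5 or.ALU  RAW r2
c4: i6 and.ALU  WAW r0
c5: i7 or.ALU  RAW r0
c6: i8 sll.ALU  RAW r2
c7: i9&i10 or.ALU+sll.ALU  pair
c8: i11 xor.ALU  WAW r1
c9: i12 and.ALU  RAW r1
c10: i13 and.ALU  tail

PAIRS = 3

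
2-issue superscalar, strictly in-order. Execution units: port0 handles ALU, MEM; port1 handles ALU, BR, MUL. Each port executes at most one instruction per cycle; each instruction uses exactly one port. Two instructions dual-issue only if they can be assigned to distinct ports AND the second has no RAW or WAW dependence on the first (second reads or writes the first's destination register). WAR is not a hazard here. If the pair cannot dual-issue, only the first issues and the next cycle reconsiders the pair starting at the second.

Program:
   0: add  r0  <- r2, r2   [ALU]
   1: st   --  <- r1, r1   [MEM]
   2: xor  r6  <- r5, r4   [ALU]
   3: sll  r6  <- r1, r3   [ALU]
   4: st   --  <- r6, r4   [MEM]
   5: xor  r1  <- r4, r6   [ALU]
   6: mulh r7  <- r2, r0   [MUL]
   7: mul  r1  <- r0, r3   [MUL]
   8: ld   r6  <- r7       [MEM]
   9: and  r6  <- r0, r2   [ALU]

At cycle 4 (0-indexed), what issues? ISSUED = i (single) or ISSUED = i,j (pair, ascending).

c0: i0+i1 add.ALU st.MEM  dual
c1: i2 xor.ALU  WAW r6
c2: i3 sll.ALU  RAW r6
c3: i4+i5 st.MEM xor.ALU  dual
c4: i6 mulh.MUL  no-port MUL/MUL
c5: i7+i8 mul.MUL ld.MEM  dual
c6: i9 and.ALU  tail

ISSUED = 6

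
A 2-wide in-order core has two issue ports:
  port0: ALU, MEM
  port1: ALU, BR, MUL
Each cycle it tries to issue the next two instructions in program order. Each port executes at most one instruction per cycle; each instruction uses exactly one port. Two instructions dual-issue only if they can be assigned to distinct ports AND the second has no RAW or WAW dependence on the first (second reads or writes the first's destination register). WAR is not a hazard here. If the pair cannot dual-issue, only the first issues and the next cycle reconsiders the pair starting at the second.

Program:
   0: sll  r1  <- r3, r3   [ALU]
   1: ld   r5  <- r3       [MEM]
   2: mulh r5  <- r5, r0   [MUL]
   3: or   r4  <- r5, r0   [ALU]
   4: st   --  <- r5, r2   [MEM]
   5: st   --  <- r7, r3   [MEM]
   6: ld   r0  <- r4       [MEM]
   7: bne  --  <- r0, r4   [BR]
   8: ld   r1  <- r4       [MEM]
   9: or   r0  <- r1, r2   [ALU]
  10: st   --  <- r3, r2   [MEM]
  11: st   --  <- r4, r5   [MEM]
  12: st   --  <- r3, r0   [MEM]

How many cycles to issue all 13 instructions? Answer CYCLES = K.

CYCLES = 9

c0: i0/i1 sll.ALU;ld.MEM  dual
c1: i2 mulh.MUL  RAW r5
c2: i3/i4 or.ALU;st.MEM  dual
c3: i5 st.MEM  no-port MEM/MEM
c4: i6 ld.MEM  RAW r0
c5: i7/i8 bne.BR;ld.MEM  dual
c6: i9/i10 or.ALU;st.MEM  dual
c7: i11 st.MEM  no-port MEM/MEM
c8: i12 st.MEM  tail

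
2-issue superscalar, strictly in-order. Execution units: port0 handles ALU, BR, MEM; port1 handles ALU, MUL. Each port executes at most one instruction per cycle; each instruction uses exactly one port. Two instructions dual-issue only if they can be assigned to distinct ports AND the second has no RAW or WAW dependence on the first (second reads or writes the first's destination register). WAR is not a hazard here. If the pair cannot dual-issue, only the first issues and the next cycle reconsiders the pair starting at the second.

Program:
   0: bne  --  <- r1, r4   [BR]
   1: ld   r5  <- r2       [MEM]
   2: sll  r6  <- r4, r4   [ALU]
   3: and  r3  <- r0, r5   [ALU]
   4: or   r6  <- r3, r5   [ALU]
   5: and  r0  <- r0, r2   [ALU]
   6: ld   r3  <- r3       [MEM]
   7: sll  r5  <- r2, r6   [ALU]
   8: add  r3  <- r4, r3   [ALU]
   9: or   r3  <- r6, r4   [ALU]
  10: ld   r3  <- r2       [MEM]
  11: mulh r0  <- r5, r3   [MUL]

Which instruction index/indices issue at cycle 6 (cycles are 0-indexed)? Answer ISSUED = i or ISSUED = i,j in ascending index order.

0. bne.BR @i0  | no-port BR/MEM
1. ld.MEM sll.ALU @i1/i2  | dual
2. and.ALU @i3  | RAW r3
3. or.ALU and.ALU @i4/i5  | dual
4. ld.MEM sll.ALU @i6/i7  | dual
5. add.ALU @i8  | WAW r3
6. or.ALU @i9  | WAW r3
7. ld.MEM @i10  | RAW r3
8. mulh.MUL @i11  | tail

ISSUED = 9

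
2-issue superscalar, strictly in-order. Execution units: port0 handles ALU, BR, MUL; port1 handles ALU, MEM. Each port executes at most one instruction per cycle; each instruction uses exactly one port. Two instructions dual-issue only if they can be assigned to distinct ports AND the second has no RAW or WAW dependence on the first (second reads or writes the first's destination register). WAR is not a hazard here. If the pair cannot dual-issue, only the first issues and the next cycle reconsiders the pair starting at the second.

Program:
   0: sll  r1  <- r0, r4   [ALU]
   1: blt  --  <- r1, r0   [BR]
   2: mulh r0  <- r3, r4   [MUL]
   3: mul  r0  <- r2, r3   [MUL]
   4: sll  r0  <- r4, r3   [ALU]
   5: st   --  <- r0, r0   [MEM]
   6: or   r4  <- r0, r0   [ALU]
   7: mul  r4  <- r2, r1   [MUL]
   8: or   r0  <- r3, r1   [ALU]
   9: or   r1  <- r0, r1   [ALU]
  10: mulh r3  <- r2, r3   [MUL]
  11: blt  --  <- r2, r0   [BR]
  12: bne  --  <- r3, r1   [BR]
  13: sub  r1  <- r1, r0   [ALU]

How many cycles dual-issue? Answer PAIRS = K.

0. sll @i0  | RAW r1
1. blt @i1  | no-port BR/MUL
2. mulh @i2  | no-port MUL/MUL
3. mul @i3  | WAW r0
4. sll @i4  | RAW r0
5. st+or @i5/i6  | 2-wide
6. mul+or @i7/i8  | 2-wide
7. or+mulh @i9/i10  | 2-wide
8. blt @i11  | no-port BR/BR
9. bne+sub @i12/i13  | 2-wide

PAIRS = 4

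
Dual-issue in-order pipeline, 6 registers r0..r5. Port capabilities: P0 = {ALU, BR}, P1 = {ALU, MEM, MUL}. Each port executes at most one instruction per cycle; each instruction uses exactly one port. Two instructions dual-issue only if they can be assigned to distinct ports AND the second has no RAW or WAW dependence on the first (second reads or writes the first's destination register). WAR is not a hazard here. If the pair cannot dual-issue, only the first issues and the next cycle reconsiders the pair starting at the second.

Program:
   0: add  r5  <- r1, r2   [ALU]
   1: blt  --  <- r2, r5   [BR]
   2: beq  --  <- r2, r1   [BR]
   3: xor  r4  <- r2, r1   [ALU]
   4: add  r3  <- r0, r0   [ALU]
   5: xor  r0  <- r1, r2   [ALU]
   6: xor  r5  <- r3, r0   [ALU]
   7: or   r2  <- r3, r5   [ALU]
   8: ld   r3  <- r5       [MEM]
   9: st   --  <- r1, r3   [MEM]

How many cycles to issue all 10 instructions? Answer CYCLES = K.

  cy0 -> i0 (add.ALU) RAW r5
  cy1 -> i1 (blt.BR) no-port BR/BR
  cy2 -> i2/i3 (beq.BR;xor.ALU) 2-wide
  cy3 -> i4/i5 (add.ALU;xor.ALU) 2-wide
  cy4 -> i6 (xor.ALU) RAW r5
  cy5 -> i7/i8 (or.ALU;ld.MEM) 2-wide
  cy6 -> i9 (st.MEM) tail

CYCLES = 7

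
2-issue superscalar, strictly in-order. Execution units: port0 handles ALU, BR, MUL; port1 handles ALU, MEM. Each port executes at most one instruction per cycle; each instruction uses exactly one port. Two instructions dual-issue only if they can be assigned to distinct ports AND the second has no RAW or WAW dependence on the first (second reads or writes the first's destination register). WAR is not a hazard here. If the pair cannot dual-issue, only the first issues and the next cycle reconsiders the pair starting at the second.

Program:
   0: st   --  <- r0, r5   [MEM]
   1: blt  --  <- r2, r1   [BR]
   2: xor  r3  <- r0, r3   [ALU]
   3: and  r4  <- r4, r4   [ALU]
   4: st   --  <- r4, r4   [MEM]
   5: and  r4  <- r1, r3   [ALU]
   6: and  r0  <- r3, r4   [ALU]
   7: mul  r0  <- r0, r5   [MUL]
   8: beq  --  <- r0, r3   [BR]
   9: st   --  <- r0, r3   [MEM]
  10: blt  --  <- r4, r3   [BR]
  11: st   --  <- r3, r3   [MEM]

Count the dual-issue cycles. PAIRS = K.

PAIRS = 5

[0] i0&i1  st+blt  -- dual
[1] i2&i3  xor+and  -- dual
[2] i4&i5  st+and  -- dual
[3] i6  and  -- RAW+WAW r0
[4] i7  mul  -- no-port MUL/BR
[5] i8&i9  beq+st  -- dual
[6] i10&i11  blt+st  -- dual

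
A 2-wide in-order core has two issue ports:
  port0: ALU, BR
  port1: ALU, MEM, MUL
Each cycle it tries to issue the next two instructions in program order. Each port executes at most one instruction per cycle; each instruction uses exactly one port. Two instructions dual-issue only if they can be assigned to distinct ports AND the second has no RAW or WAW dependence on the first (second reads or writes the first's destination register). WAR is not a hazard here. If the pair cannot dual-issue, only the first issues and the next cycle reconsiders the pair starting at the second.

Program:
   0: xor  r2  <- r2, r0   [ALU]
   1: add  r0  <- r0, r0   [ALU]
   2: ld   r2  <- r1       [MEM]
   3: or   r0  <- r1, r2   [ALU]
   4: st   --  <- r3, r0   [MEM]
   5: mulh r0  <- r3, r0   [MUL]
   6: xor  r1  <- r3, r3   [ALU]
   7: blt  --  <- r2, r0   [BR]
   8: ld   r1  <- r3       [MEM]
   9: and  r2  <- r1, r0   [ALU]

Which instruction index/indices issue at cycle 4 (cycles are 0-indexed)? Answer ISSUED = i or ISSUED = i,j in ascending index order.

  cy0 -> i0/i1 (xor.ALU/add.ALU) pair
  cy1 -> i2 (ld.MEM) RAW r2
  cy2 -> i3 (or.ALU) RAW r0
  cy3 -> i4 (st.MEM) no-port MEM/MUL
  cy4 -> i5/i6 (mulh.MUL/xor.ALU) pair
  cy5 -> i7/i8 (blt.BR/ld.MEM) pair
  cy6 -> i9 (and.ALU) tail

ISSUED = 5,6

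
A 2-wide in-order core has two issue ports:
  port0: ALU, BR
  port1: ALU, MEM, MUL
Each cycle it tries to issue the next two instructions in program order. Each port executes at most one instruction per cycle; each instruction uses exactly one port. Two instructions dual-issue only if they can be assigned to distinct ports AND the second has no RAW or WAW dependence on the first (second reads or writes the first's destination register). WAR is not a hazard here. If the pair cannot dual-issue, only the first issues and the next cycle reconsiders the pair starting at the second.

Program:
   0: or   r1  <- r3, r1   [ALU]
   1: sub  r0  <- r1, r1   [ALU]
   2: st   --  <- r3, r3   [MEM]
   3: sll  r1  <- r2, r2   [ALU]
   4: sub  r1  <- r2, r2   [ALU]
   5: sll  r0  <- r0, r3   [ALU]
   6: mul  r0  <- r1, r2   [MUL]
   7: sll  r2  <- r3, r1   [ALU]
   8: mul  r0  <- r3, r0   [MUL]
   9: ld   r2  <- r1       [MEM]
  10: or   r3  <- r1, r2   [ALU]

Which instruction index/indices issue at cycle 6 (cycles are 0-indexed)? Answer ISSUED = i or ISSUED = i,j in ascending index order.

ISSUED = 9

t=0 i0:or ; RAW r1
t=1 i1&i2:sub+st ; 2-wide
t=2 i3:sll ; WAW r1
t=3 i4&i5:sub+sll ; 2-wide
t=4 i6&i7:mul+sll ; 2-wide
t=5 i8:mul ; no-port MUL/MEM
t=6 i9:ld ; RAW r2
t=7 i10:or ; tail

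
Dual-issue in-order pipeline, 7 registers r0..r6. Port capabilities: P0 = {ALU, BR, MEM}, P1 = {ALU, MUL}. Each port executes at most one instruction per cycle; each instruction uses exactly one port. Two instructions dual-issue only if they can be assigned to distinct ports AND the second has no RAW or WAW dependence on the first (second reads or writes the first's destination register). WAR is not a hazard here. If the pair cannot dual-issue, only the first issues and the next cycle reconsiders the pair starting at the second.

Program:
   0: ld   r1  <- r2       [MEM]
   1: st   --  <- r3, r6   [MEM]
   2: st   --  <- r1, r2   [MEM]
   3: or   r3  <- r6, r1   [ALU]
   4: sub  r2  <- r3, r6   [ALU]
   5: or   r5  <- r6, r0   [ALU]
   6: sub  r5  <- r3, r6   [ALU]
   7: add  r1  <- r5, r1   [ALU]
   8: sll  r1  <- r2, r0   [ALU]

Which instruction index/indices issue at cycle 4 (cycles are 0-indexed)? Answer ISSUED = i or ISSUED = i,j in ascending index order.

ISSUED = 6

t=0 i0:ld ; no-port MEM/MEM
t=1 i1:st ; no-port MEM/MEM
t=2 i2+i3:st;or ; pair
t=3 i4+i5:sub;or ; pair
t=4 i6:sub ; RAW r5
t=5 i7:add ; WAW r1
t=6 i8:sll ; tail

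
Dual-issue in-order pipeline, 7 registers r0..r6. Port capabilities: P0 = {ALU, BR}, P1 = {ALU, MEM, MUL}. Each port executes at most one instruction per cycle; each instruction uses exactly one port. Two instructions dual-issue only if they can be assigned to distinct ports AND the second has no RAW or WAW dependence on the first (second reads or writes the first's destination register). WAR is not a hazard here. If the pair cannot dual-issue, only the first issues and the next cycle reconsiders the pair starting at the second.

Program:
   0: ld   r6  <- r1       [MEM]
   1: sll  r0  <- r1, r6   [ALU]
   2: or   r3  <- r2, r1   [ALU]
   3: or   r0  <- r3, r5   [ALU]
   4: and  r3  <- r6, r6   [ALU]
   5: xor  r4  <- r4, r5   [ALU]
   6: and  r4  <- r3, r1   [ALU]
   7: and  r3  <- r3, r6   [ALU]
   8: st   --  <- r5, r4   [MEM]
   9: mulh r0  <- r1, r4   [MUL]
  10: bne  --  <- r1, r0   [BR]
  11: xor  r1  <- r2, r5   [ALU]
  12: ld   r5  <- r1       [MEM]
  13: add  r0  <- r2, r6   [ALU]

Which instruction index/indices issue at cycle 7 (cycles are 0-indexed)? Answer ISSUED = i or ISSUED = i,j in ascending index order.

ISSUED = 10,11

t=0 i0:ld.MEM ; RAW r6
t=1 i1/i2:sll.ALU+or.ALU ; pair
t=2 i3/i4:or.ALU+and.ALU ; pair
t=3 i5:xor.ALU ; WAW r4
t=4 i6/i7:and.ALU+and.ALU ; pair
t=5 i8:st.MEM ; no-port MEM/MUL
t=6 i9:mulh.MUL ; RAW r0
t=7 i10/i11:bne.BR+xor.ALU ; pair
t=8 i12/i13:ld.MEM+add.ALU ; pair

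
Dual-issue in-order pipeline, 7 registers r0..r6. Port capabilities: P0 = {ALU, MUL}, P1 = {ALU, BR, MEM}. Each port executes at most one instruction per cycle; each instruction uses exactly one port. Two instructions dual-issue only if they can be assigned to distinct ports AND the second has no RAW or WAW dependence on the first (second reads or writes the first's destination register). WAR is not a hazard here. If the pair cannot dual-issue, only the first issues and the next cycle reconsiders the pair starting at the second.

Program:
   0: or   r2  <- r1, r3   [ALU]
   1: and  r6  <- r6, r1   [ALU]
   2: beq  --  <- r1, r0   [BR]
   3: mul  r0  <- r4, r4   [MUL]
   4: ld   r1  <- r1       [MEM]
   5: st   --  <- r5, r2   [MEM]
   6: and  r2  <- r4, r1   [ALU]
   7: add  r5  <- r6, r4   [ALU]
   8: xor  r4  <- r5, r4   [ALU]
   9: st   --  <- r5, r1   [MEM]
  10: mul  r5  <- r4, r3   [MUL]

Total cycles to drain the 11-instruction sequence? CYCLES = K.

t=0 i0&i1:or+and ; dual
t=1 i2&i3:beq+mul ; dual
t=2 i4:ld ; no-port MEM/MEM
t=3 i5&i6:st+and ; dual
t=4 i7:add ; RAW r5
t=5 i8&i9:xor+st ; dual
t=6 i10:mul ; tail

CYCLES = 7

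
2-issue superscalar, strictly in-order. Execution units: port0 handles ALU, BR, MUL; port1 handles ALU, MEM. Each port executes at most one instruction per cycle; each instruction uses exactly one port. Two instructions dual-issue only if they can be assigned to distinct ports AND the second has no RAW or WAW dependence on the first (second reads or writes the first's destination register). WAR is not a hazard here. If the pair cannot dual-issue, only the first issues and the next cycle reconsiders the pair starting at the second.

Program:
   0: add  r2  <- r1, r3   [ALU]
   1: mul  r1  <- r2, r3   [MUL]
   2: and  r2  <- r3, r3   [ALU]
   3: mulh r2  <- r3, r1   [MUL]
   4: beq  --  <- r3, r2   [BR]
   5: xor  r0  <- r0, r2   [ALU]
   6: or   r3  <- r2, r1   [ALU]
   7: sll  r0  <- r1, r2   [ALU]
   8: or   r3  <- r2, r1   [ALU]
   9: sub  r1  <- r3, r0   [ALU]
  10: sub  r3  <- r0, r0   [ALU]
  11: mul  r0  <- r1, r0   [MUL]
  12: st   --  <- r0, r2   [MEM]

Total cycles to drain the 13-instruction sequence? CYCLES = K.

CYCLES = 9

t=0 i0:add ; RAW r2
t=1 i1,i2:mul and ; pair
t=2 i3:mulh ; no-port MUL/BR
t=3 i4,i5:beq xor ; pair
t=4 i6,i7:or sll ; pair
t=5 i8:or ; RAW r3
t=6 i9,i10:sub sub ; pair
t=7 i11:mul ; RAW r0
t=8 i12:st ; tail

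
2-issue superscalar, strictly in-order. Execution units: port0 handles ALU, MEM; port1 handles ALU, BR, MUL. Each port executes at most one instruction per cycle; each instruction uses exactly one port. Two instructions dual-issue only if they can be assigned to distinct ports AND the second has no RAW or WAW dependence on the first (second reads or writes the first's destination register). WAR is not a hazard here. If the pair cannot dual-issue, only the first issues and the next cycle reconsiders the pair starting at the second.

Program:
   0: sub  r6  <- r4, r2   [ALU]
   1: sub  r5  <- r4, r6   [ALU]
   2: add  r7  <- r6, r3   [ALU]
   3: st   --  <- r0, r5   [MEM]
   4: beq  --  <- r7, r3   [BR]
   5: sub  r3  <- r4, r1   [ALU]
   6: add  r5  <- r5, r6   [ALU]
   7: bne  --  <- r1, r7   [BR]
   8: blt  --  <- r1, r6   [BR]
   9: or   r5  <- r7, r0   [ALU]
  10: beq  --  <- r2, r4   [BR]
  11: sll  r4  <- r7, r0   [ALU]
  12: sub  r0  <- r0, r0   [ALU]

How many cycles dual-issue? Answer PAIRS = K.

PAIRS = 5

t=0 i0:sub ; RAW r6
t=1 i1,i2:sub add ; pair
t=2 i3,i4:st beq ; pair
t=3 i5,i6:sub add ; pair
t=4 i7:bne ; no-port BR/BR
t=5 i8,i9:blt or ; pair
t=6 i10,i11:beq sll ; pair
t=7 i12:sub ; tail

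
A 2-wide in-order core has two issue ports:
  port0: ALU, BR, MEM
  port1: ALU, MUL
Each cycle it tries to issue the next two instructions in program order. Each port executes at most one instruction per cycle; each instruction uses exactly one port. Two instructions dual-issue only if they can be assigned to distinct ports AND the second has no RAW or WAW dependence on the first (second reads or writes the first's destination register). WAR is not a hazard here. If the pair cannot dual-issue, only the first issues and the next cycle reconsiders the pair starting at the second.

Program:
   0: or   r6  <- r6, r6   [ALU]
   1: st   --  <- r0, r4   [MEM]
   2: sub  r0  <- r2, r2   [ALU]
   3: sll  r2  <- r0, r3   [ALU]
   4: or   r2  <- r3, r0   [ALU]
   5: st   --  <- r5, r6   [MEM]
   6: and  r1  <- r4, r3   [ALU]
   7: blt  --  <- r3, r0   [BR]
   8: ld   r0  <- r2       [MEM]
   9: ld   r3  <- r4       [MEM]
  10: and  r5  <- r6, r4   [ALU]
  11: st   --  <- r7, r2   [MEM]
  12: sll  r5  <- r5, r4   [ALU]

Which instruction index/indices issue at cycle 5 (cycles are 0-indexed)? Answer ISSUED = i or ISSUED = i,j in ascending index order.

0. or.ALU st.MEM @i0/i1  | 2-wide
1. sub.ALU @i2  | RAW r0
2. sll.ALU @i3  | WAW r2
3. or.ALU st.MEM @i4/i5  | 2-wide
4. and.ALU blt.BR @i6/i7  | 2-wide
5. ld.MEM @i8  | no-port MEM/MEM
6. ld.MEM and.ALU @i9/i10  | 2-wide
7. st.MEM sll.ALU @i11/i12  | 2-wide

ISSUED = 8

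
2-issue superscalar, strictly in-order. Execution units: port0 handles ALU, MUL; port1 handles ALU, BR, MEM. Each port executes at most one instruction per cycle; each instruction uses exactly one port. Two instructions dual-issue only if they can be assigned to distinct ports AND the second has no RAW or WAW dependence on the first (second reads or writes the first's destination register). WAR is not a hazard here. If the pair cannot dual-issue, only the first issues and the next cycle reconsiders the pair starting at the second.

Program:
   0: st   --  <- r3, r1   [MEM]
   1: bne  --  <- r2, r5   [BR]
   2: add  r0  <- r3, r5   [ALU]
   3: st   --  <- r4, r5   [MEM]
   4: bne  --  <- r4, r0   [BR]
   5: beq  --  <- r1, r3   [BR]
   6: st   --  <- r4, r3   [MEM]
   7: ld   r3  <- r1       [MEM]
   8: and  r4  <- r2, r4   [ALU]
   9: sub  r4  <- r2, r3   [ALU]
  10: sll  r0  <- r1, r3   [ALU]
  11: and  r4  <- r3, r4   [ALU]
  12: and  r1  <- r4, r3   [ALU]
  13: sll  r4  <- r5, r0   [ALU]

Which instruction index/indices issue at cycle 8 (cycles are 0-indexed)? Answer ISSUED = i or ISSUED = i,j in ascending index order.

ISSUED = 11

#0 head=0: st i0 no-port MEM/BR
#1 head=1: bne;add i1/i2 2-wide
#2 head=3: st i3 no-port MEM/BR
#3 head=4: bne i4 no-port BR/BR
#4 head=5: beq i5 no-port BR/MEM
#5 head=6: st i6 no-port MEM/MEM
#6 head=7: ld;and i7/i8 2-wide
#7 head=9: sub;sll i9/i10 2-wide
#8 head=11: and i11 RAW r4
#9 head=12: and;sll i12/i13 2-wide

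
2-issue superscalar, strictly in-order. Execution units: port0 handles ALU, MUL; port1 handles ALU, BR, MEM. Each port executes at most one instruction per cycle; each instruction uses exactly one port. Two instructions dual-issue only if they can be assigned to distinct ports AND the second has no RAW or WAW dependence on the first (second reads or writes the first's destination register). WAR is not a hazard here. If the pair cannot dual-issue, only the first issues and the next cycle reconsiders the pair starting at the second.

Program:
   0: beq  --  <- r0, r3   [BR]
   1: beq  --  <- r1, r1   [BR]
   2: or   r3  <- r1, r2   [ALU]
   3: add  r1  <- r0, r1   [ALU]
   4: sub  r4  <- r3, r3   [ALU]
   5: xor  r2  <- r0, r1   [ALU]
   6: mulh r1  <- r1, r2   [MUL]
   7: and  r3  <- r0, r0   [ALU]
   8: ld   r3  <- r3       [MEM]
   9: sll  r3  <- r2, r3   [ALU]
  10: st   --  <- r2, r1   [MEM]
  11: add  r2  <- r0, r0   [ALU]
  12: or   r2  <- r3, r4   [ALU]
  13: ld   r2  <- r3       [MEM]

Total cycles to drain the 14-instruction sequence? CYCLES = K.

CYCLES = 10

t=0 i0:beq ; no-port BR/BR
t=1 i1/i2:beq or ; 2-wide
t=2 i3/i4:add sub ; 2-wide
t=3 i5:xor ; RAW r2
t=4 i6/i7:mulh and ; 2-wide
t=5 i8:ld ; RAW+WAW r3
t=6 i9/i10:sll st ; 2-wide
t=7 i11:add ; WAW r2
t=8 i12:or ; WAW r2
t=9 i13:ld ; tail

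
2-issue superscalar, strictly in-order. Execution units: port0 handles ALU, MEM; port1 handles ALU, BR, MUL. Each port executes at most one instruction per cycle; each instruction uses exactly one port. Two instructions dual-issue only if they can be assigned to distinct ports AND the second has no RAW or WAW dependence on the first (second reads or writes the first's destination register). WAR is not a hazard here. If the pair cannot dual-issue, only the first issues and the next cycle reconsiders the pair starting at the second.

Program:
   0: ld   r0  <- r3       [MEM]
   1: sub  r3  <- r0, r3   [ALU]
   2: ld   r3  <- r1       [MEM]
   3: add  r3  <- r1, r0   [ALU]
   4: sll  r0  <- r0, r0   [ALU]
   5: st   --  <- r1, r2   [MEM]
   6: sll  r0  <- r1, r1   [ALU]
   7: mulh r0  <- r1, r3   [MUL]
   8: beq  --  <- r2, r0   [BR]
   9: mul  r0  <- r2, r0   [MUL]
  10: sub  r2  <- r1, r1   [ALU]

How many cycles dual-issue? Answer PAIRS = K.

PAIRS = 3

0. ld.MEM @i0  | RAW r0
1. sub.ALU @i1  | WAW r3
2. ld.MEM @i2  | WAW r3
3. add.ALU sll.ALU @i3/i4  | pair
4. st.MEM sll.ALU @i5/i6  | pair
5. mulh.MUL @i7  | no-port MUL/BR
6. beq.BR @i8  | no-port BR/MUL
7. mul.MUL sub.ALU @i9/i10  | pair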